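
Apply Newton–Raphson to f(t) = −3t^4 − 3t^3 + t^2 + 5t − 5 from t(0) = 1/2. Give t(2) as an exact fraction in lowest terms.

f'(t) = −12t^3 − 9t^2 + 2t + 5.
f(1/2) = −45/16, f'(1/2) = 9/4, so t(1) = (1/2) − (−45/16)/(9/4) = 7/4.
f(7/4) = −9575/256, f'(7/4) = −667/8, so t(2) = (7/4) − (−9575/256)/(−667/8) = 27777/21344.

27777/21344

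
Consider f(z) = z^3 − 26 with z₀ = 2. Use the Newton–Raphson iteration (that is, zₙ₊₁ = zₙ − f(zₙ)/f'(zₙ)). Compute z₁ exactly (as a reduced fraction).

f'(z) = 3z^2.
f(2) = −18, f'(2) = 12, so z₁ = 2 − (−18)/12 = 7/2.

7/2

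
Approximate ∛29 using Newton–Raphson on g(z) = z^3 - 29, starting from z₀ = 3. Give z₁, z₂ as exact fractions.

z₁ = 83/27, z₂ = 1714381/558009

g'(z) = 3z^2.
g(3) = -2, g'(3) = 27, so z₁ = 3 - (-2)/27 = 83/27.
g(83/27) = 980/19683, g'(83/27) = 6889/243, so z₂ = (83/27) - (980/19683)/(6889/243) = 1714381/558009.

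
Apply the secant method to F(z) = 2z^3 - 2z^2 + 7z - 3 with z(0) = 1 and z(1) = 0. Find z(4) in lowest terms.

F(1) = 4, F(0) = -3. z(2) = 0 - (-3)·(0 - 1)/((-3) - 4) = 3/7.
F(0) = -3, F(3/7) = -72/343. z(3) = (3/7) - (-72/343)·((3/7) - 0)/((-72/343) - (-3)) = 147/319.
F(3/7) = -72/343, F(147/319) = -106704/32461759. z(4) = (147/319) - (-106704/32461759)·((147/319) - (3/7))/((-106704/32461759) - (-72/343)) = 14741013/31953433.

14741013/31953433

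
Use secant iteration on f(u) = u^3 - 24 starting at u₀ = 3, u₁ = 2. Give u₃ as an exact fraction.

4650/1603

f(3) = 3, f(2) = -16. u₂ = 2 - (-16)·(2 - 3)/((-16) - 3) = 54/19.
f(2) = -16, f(54/19) = -7152/6859. u₃ = (54/19) - (-7152/6859)·((54/19) - 2)/((-7152/6859) - (-16)) = 4650/1603.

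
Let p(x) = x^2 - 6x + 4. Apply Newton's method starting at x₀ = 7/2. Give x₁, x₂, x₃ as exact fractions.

x₁ = 33/4, x₂ = 1025/168, x₃ = 937729/175056

p'(x) = 2x - 6.
p(7/2) = -19/4, p'(7/2) = 1, so x₁ = (7/2) - (-19/4)/1 = 33/4.
p(33/4) = 361/16, p'(33/4) = 21/2, so x₂ = (33/4) - (361/16)/(21/2) = 1025/168.
p(1025/168) = 130321/28224, p'(1025/168) = 521/84, so x₃ = (1025/168) - (130321/28224)/(521/84) = 937729/175056.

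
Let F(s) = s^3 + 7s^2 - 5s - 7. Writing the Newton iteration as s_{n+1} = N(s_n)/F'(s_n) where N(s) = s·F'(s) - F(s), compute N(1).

F'(s) = 3s^2 + 14s - 5.
N(s) = s·F'(s) - F(s) = s·(3s^2 + 14s - 5) - (s^3 + 7s^2 - 5s - 7) = 2s^3 + 7s^2 + 7.
N(1) = 16.

16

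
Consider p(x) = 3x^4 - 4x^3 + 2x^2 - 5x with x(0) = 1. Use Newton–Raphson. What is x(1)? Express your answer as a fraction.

-3

p'(x) = 12x^3 - 12x^2 + 4x - 5.
p(1) = -4, p'(1) = -1, so x(1) = 1 - (-4)/(-1) = -3.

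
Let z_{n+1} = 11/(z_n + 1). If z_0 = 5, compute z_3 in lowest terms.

z_1 = 11/(5 + 1) = 11/6.
z_2 = 11/(11/6 + 1) = 66/17.
z_3 = 11/(66/17 + 1) = 187/83.

187/83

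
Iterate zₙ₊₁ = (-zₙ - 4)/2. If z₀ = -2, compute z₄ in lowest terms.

-11/8

z₁ = (-(-2) - 4)/2 = -1.
z₂ = (-(-1) - 4)/2 = -3/2.
z₃ = (-(-3/2) - 4)/2 = -5/4.
z₄ = (-(-5/4) - 4)/2 = -11/8.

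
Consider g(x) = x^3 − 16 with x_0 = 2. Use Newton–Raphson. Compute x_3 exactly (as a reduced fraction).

1126819/447174

g'(x) = 3x^2.
g(2) = −8, g'(2) = 12, so x_1 = 2 − (−8)/12 = 8/3.
g(8/3) = 80/27, g'(8/3) = 64/3, so x_2 = (8/3) − (80/27)/(64/3) = 91/36.
g(91/36) = 7075/46656, g'(91/36) = 8281/432, so x_3 = (91/36) − (7075/46656)/(8281/432) = 1126819/447174.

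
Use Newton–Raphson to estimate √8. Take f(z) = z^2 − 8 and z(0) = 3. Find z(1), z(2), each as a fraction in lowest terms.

f'(z) = 2z.
f(3) = 1, f'(3) = 6, so z(1) = 3 − 1/6 = 17/6.
f(17/6) = 1/36, f'(17/6) = 17/3, so z(2) = (17/6) − (1/36)/(17/3) = 577/204.

z(1) = 17/6, z(2) = 577/204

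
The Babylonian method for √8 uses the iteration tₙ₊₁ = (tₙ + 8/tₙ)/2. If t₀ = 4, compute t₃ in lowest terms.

t₁ = (4 + 8/4)/2 = 3.
t₂ = (3 + 8/3)/2 = 17/6.
t₃ = (17/6 + 8/(17/6))/2 = 577/204.

577/204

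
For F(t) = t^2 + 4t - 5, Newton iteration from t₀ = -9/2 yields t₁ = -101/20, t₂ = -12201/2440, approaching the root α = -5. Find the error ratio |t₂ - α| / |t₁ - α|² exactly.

t₁ - α = -101/20 - (-5) = -101/20 + 5 = -1/20, so |t₁ - α| = 1/20.
t₂ - α = -12201/2440 - (-5) = -12201/2440 + 5 = -1/2440, so |t₂ - α| = 1/2440.
|t₁ - α|² = 1/400.
Ratio = (1/2440) / (1/400) = 10/61.

10/61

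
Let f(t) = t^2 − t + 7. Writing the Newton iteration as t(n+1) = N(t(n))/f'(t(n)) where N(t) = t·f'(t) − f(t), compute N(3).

f'(t) = 2t − 1.
N(t) = t·f'(t) − f(t) = t·(2t − 1) − (t^2 − t + 7) = t^2 − 7.
N(3) = 2.

2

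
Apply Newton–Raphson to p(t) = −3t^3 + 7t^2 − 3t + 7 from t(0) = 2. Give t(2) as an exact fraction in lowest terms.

35641/15213

p'(t) = −9t^2 + 14t − 3.
p(2) = 5, p'(2) = −11, so t(1) = 2 − 5/(−11) = 27/11.
p(27/11) = −3400/1331, p'(27/11) = −2766/121, so t(2) = (27/11) − (−3400/1331)/(−2766/121) = 35641/15213.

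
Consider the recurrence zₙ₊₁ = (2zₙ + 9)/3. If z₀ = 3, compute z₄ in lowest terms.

z₁ = (2·3 + 9)/3 = 5.
z₂ = (2·5 + 9)/3 = 19/3.
z₃ = (2·(19/3) + 9)/3 = 65/9.
z₄ = (2·(65/9) + 9)/3 = 211/27.

211/27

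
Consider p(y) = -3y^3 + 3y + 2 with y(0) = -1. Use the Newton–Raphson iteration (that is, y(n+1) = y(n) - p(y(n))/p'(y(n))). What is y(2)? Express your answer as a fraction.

2/9

p'(y) = -9y^2 + 3.
p(-1) = 2, p'(-1) = -6, so y(1) = (-1) - 2/(-6) = -2/3.
p(-2/3) = 8/9, p'(-2/3) = -1, so y(2) = (-2/3) - (8/9)/(-1) = 2/9.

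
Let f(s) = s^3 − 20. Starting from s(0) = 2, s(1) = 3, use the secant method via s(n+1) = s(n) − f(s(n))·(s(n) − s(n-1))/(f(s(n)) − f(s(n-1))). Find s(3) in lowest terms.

f(2) = −12, f(3) = 7. s(2) = 3 − 7·(3 − 2)/(7 − (−12)) = 50/19.
f(3) = 7, f(50/19) = −12180/6859. s(3) = (50/19) − (−12180/6859)·((50/19) − 3)/((−12180/6859) − 7) = 23270/8599.

23270/8599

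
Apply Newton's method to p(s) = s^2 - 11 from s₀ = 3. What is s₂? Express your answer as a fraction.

p'(s) = 2s.
p(3) = -2, p'(3) = 6, so s₁ = 3 - (-2)/6 = 10/3.
p(10/3) = 1/9, p'(10/3) = 20/3, so s₂ = (10/3) - (1/9)/(20/3) = 199/60.

199/60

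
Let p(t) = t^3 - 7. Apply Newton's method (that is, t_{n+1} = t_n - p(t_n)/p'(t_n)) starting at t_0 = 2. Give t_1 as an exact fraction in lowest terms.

23/12

p'(t) = 3t^2.
p(2) = 1, p'(2) = 12, so t_1 = 2 - 1/12 = 23/12.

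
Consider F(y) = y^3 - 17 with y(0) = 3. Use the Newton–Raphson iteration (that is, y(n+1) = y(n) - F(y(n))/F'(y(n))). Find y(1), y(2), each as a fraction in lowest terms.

F'(y) = 3y^2.
F(3) = 10, F'(3) = 27, so y(1) = 3 - 10/27 = 71/27.
F(71/27) = 23300/19683, F'(71/27) = 5041/243, so y(2) = (71/27) - (23300/19683)/(5041/243) = 1050433/408321.

y(1) = 71/27, y(2) = 1050433/408321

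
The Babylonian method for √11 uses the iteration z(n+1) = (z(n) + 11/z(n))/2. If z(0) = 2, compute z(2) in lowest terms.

401/120

z(1) = (2 + 11/2)/2 = 15/4.
z(2) = (15/4 + 11/(15/4))/2 = 401/120.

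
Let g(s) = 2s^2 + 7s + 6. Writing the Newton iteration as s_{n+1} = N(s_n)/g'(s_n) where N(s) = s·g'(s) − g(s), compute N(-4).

26

g'(s) = 4s + 7.
N(s) = s·g'(s) − g(s) = s·(4s + 7) − (2s^2 + 7s + 6) = 2s^2 − 6.
N(-4) = 26.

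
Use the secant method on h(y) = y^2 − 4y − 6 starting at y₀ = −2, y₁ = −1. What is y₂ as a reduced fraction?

h(−2) = 6, h(−1) = −1. y₂ = (−1) − (−1)·((−1) − (−2))/((−1) − 6) = −8/7.

−8/7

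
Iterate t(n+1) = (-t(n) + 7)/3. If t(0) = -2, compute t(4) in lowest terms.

46/27

t(1) = (-(-2) + 7)/3 = 3.
t(2) = (-3 + 7)/3 = 4/3.
t(3) = (-(4/3) + 7)/3 = 17/9.
t(4) = (-(17/9) + 7)/3 = 46/27.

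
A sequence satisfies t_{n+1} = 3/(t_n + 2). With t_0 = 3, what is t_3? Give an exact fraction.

t_1 = 3/(3 + 2) = 3/5.
t_2 = 3/(3/5 + 2) = 15/13.
t_3 = 3/(15/13 + 2) = 39/41.

39/41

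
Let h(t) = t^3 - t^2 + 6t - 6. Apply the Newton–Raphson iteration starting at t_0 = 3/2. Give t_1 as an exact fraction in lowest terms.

h'(t) = 3t^2 - 2t + 6.
h(3/2) = 33/8, h'(3/2) = 39/4, so t_1 = (3/2) - (33/8)/(39/4) = 14/13.

14/13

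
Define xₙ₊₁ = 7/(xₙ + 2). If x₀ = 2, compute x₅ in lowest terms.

x₁ = 7/(2 + 2) = 7/4.
x₂ = 7/(7/4 + 2) = 28/15.
x₃ = 7/(28/15 + 2) = 105/58.
x₄ = 7/(105/58 + 2) = 406/221.
x₅ = 7/(406/221 + 2) = 1547/848.

1547/848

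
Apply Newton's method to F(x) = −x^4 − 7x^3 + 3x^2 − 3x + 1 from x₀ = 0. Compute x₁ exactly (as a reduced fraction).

1/3

F'(x) = −4x^3 − 21x^2 + 6x − 3.
F(0) = 1, F'(0) = −3, so x₁ = 0 − 1/(−3) = 1/3.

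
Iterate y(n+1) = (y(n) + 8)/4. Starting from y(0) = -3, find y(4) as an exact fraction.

677/256

y(1) = ((-3) + 8)/4 = 5/4.
y(2) = ((5/4) + 8)/4 = 37/16.
y(3) = ((37/16) + 8)/4 = 165/64.
y(4) = ((165/64) + 8)/4 = 677/256.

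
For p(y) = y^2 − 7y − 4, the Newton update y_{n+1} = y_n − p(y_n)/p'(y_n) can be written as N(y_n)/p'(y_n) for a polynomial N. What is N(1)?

p'(y) = 2y − 7.
N(y) = y·p'(y) − p(y) = y·(2y − 7) − (y^2 − 7y − 4) = y^2 + 4.
N(1) = 5.

5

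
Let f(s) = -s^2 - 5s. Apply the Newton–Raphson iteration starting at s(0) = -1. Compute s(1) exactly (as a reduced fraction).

f'(s) = -2s - 5.
f(-1) = 4, f'(-1) = -3, so s(1) = (-1) - 4/(-3) = 1/3.

1/3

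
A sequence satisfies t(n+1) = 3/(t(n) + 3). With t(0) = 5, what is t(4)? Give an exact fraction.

t(1) = 3/(5 + 3) = 3/8.
t(2) = 3/(3/8 + 3) = 8/9.
t(3) = 3/(8/9 + 3) = 27/35.
t(4) = 3/(27/35 + 3) = 35/44.

35/44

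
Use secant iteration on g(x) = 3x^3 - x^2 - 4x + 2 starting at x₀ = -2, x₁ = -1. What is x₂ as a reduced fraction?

-11/10

g(-2) = -18, g(-1) = 2. x₂ = (-1) - 2·((-1) - (-2))/(2 - (-18)) = -11/10.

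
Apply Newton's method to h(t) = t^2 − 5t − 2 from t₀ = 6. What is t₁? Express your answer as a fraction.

h'(t) = 2t − 5.
h(6) = 4, h'(6) = 7, so t₁ = 6 − 4/7 = 38/7.

38/7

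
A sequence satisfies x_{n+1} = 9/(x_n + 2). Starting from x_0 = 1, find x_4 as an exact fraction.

x_1 = 9/(1 + 2) = 3.
x_2 = 9/(3 + 2) = 9/5.
x_3 = 9/(9/5 + 2) = 45/19.
x_4 = 9/(45/19 + 2) = 171/83.

171/83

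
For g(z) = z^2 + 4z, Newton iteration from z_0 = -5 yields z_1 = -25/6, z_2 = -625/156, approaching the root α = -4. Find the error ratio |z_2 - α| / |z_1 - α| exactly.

1/26

z_1 - α = -25/6 - (-4) = -25/6 + 4 = -1/6, so |z_1 - α| = 1/6.
z_2 - α = -625/156 - (-4) = -625/156 + 4 = -1/156, so |z_2 - α| = 1/156.
Ratio = (1/156) / (1/6) = 1/26.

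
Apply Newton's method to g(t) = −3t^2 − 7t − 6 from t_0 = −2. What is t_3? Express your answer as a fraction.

5142/1435

g'(t) = −6t − 7.
g(−2) = −4, g'(−2) = 5, so t_1 = (−2) − (−4)/5 = −6/5.
g(−6/5) = −48/25, g'(−6/5) = 1/5, so t_2 = (−6/5) − (−48/25)/(1/5) = 42/5.
g(42/5) = −6912/25, g'(42/5) = −287/5, so t_3 = (42/5) − (−6912/25)/(−287/5) = 5142/1435.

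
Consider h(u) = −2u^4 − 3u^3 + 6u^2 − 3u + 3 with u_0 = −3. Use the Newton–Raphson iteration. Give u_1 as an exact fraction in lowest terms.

h'(u) = −8u^3 − 9u^2 + 12u − 3.
h(−3) = −15, h'(−3) = 96, so u_1 = (−3) − (−15)/96 = −91/32.

−91/32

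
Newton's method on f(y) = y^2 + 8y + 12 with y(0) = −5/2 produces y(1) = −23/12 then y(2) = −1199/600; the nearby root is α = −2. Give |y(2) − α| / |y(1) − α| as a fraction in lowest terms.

y(1) − α = −23/12 − (−2) = −23/12 + 2 = 1/12, so |y(1) − α| = 1/12.
y(2) − α = −1199/600 − (−2) = −1199/600 + 2 = 1/600, so |y(2) − α| = 1/600.
Ratio = (1/600) / (1/12) = 1/50.

1/50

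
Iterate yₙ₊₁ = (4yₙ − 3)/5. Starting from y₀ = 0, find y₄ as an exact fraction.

y₁ = (4·0 − 3)/5 = −3/5.
y₂ = (4·(−3/5) − 3)/5 = −27/25.
y₃ = (4·(−27/25) − 3)/5 = −183/125.
y₄ = (4·(−183/125) − 3)/5 = −1107/625.

−1107/625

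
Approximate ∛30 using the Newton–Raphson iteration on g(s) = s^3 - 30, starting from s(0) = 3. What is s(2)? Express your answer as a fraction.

32887/10584

g'(s) = 3s^2.
g(3) = -3, g'(3) = 27, so s(1) = 3 - (-3)/27 = 28/9.
g(28/9) = 82/729, g'(28/9) = 784/27, so s(2) = (28/9) - (82/729)/(784/27) = 32887/10584.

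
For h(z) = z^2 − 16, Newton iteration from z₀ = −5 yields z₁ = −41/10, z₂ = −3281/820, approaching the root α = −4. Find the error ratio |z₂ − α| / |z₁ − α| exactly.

z₁ − α = −41/10 − (−4) = −41/10 + 4 = −1/10, so |z₁ − α| = 1/10.
z₂ − α = −3281/820 − (−4) = −3281/820 + 4 = −1/820, so |z₂ − α| = 1/820.
Ratio = (1/820) / (1/10) = 1/82.

1/82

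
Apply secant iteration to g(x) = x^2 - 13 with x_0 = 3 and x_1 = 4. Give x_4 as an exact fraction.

g(3) = -4, g(4) = 3. x_2 = 4 - 3·(4 - 3)/(3 - (-4)) = 25/7.
g(4) = 3, g(25/7) = -12/49. x_3 = (25/7) - (-12/49)·((25/7) - 4)/((-12/49) - 3) = 191/53.
g(25/7) = -12/49, g(191/53) = -36/2809. x_4 = (191/53) - (-36/2809)·((191/53) - (25/7))/((-36/2809) - (-12/49)) = 4799/1331.

4799/1331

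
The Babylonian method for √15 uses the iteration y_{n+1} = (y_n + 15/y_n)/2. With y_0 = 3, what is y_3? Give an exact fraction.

y_1 = (3 + 15/3)/2 = 4.
y_2 = (4 + 15/4)/2 = 31/8.
y_3 = (31/8 + 15/(31/8))/2 = 1921/496.

1921/496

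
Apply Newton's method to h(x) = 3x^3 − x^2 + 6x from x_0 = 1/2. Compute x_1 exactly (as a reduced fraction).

h'(x) = 9x^2 − 2x + 6.
h(1/2) = 25/8, h'(1/2) = 29/4, so x_1 = (1/2) − (25/8)/(29/4) = 2/29.

2/29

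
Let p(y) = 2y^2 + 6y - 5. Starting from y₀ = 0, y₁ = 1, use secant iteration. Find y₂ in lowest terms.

p(0) = -5, p(1) = 3. y₂ = 1 - 3·(1 - 0)/(3 - (-5)) = 5/8.

5/8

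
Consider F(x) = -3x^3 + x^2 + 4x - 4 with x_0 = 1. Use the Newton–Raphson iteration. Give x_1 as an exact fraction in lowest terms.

F'(x) = -9x^2 + 2x + 4.
F(1) = -2, F'(1) = -3, so x_1 = 1 - (-2)/(-3) = 1/3.

1/3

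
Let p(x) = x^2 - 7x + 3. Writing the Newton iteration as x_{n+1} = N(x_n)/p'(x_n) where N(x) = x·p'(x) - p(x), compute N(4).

p'(x) = 2x - 7.
N(x) = x·p'(x) - p(x) = x·(2x - 7) - (x^2 - 7x + 3) = x^2 - 3.
N(4) = 13.

13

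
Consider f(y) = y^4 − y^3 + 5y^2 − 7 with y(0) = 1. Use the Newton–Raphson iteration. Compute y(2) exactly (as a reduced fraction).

242081/208351

f'(y) = 4y^3 − 3y^2 + 10y.
f(1) = −2, f'(1) = 11, so y(1) = 1 − (−2)/11 = 13/11.
f(13/11) = 4152/14641, f'(13/11) = 18941/1331, so y(2) = (13/11) − (4152/14641)/(18941/1331) = 242081/208351.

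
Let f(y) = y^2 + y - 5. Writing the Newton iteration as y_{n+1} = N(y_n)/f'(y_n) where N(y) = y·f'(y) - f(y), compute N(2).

f'(y) = 2y + 1.
N(y) = y·f'(y) - f(y) = y·(2y + 1) - (y^2 + y - 5) = y^2 + 5.
N(2) = 9.

9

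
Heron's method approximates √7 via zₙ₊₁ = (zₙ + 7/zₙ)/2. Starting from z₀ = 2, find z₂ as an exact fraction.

233/88

z₁ = (2 + 7/2)/2 = 11/4.
z₂ = (11/4 + 7/(11/4))/2 = 233/88.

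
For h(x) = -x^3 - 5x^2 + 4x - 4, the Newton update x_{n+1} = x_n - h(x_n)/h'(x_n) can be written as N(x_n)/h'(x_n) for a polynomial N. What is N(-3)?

13

h'(x) = -3x^2 - 10x + 4.
N(x) = x·h'(x) - h(x) = x·(-3x^2 - 10x + 4) - (-x^3 - 5x^2 + 4x - 4) = -2x^3 - 5x^2 + 4.
N(-3) = 13.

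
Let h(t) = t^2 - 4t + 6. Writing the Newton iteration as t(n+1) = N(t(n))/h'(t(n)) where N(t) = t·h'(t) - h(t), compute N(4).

h'(t) = 2t - 4.
N(t) = t·h'(t) - h(t) = t·(2t - 4) - (t^2 - 4t + 6) = t^2 - 6.
N(4) = 10.

10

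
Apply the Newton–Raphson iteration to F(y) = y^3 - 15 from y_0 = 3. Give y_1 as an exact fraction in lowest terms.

23/9

F'(y) = 3y^2.
F(3) = 12, F'(3) = 27, so y_1 = 3 - 12/27 = 23/9.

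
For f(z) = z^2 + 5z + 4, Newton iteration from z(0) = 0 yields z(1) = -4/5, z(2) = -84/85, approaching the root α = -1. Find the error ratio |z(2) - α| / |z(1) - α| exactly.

z(1) - α = -4/5 - (-1) = -4/5 + 1 = 1/5, so |z(1) - α| = 1/5.
z(2) - α = -84/85 - (-1) = -84/85 + 1 = 1/85, so |z(2) - α| = 1/85.
Ratio = (1/85) / (1/5) = 1/17.

1/17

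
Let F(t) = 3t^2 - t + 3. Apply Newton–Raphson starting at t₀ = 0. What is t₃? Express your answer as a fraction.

861/2159

F'(t) = 6t - 1.
F(0) = 3, F'(0) = -1, so t₁ = 0 - 3/(-1) = 3.
F(3) = 27, F'(3) = 17, so t₂ = 3 - 27/17 = 24/17.
F(24/17) = 2187/289, F'(24/17) = 127/17, so t₃ = (24/17) - (2187/289)/(127/17) = 861/2159.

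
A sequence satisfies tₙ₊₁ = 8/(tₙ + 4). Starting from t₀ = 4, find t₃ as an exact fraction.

10/7

t₁ = 8/(4 + 4) = 1.
t₂ = 8/(1 + 4) = 8/5.
t₃ = 8/(8/5 + 4) = 10/7.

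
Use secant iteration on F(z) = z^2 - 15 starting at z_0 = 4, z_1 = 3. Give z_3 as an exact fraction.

F(4) = 1, F(3) = -6. z_2 = 3 - (-6)·(3 - 4)/((-6) - 1) = 27/7.
F(3) = -6, F(27/7) = -6/49. z_3 = (27/7) - (-6/49)·((27/7) - 3)/((-6/49) - (-6)) = 31/8.

31/8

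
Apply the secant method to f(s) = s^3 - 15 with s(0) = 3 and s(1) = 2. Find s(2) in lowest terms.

45/19

f(3) = 12, f(2) = -7. s(2) = 2 - (-7)·(2 - 3)/((-7) - 12) = 45/19.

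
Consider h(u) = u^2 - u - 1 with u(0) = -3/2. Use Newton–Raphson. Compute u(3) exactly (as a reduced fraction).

-632209/1022784

h'(u) = 2u - 1.
h(-3/2) = 11/4, h'(-3/2) = -4, so u(1) = (-3/2) - (11/4)/(-4) = -13/16.
h(-13/16) = 121/256, h'(-13/16) = -21/8, so u(2) = (-13/16) - (121/256)/(-21/8) = -425/672.
h(-425/672) = 14641/451584, h'(-425/672) = -761/336, so u(3) = (-425/672) - (14641/451584)/(-761/336) = -632209/1022784.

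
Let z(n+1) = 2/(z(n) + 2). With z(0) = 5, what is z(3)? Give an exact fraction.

z(1) = 2/(5 + 2) = 2/7.
z(2) = 2/(2/7 + 2) = 7/8.
z(3) = 2/(7/8 + 2) = 16/23.

16/23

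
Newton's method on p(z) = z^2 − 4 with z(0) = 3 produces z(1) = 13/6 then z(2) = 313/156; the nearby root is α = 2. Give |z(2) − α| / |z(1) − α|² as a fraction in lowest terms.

z(1) − α = 13/6 − 2 = 1/6, so |z(1) − α| = 1/6.
z(2) − α = 313/156 − 2 = 1/156, so |z(2) − α| = 1/156.
|z(1) − α|² = 1/36.
Ratio = (1/156) / (1/36) = 3/13.

3/13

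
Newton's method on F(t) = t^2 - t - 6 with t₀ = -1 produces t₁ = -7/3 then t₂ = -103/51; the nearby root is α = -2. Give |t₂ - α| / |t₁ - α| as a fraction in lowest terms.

t₁ - α = -7/3 - (-2) = -7/3 + 2 = -1/3, so |t₁ - α| = 1/3.
t₂ - α = -103/51 - (-2) = -103/51 + 2 = -1/51, so |t₂ - α| = 1/51.
Ratio = (1/51) / (1/3) = 1/17.

1/17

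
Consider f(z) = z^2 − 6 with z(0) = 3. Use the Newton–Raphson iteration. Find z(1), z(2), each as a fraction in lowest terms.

f'(z) = 2z.
f(3) = 3, f'(3) = 6, so z(1) = 3 − 3/6 = 5/2.
f(5/2) = 1/4, f'(5/2) = 5, so z(2) = (5/2) − (1/4)/5 = 49/20.

z(1) = 5/2, z(2) = 49/20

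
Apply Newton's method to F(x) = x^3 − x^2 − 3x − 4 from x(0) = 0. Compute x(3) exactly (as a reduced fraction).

F'(x) = 3x^2 − 2x − 3.
F(0) = −4, F'(0) = −3, so x(1) = 0 − (−4)/(−3) = −4/3.
F(−4/3) = −112/27, F'(−4/3) = 5, so x(2) = (−4/3) − (−112/27)/5 = −68/135.
F(−68/135) = −7062272/2460375, F'(−68/135) = −7481/6075, so x(3) = (−68/135) − (−7062272/2460375)/(−7481/6075) = −8588396/3029805.

−8588396/3029805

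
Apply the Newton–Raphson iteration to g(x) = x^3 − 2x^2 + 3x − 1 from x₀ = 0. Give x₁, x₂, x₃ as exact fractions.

x₁ = 1/3, x₂ = 23/54, x₃ = 62333/144909

g'(x) = 3x^2 − 4x + 3.
g(0) = −1, g'(0) = 3, so x₁ = 0 − (−1)/3 = 1/3.
g(1/3) = −5/27, g'(1/3) = 2, so x₂ = (1/3) − (−5/27)/2 = 23/54.
g(23/54) = −1225/157464, g'(23/54) = 1789/972, so x₃ = (23/54) − (−1225/157464)/(1789/972) = 62333/144909.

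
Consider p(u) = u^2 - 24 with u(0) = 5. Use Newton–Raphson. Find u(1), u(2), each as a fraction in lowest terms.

p'(u) = 2u.
p(5) = 1, p'(5) = 10, so u(1) = 5 - 1/10 = 49/10.
p(49/10) = 1/100, p'(49/10) = 49/5, so u(2) = (49/10) - (1/100)/(49/5) = 4801/980.

u(1) = 49/10, u(2) = 4801/980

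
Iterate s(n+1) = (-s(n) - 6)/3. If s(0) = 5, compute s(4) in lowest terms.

s(1) = (-5 - 6)/3 = -11/3.
s(2) = (-(-11/3) - 6)/3 = -7/9.
s(3) = (-(-7/9) - 6)/3 = -47/27.
s(4) = (-(-47/27) - 6)/3 = -115/81.

-115/81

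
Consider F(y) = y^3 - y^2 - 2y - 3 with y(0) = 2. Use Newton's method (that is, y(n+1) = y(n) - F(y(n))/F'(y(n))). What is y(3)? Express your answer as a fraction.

F'(y) = 3y^2 - 2y - 2.
F(2) = -3, F'(2) = 6, so y(1) = 2 - (-3)/6 = 5/2.
F(5/2) = 11/8, F'(5/2) = 47/4, so y(2) = (5/2) - (11/8)/(47/4) = 112/47.
F(112/47) = 9075/103823, F'(112/47) = 22686/2209, so y(3) = (112/47) - (9075/103823)/(22686/2209) = 843919/355414.

843919/355414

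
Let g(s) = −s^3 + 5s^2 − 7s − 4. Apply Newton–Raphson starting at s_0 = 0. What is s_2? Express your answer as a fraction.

g'(s) = −3s^2 + 10s − 7.
g(0) = −4, g'(0) = −7, so s_1 = 0 − (−4)/(−7) = −4/7.
g(−4/7) = 624/343, g'(−4/7) = −671/49, so s_2 = (−4/7) − (624/343)/(−671/49) = −2060/4697.

−2060/4697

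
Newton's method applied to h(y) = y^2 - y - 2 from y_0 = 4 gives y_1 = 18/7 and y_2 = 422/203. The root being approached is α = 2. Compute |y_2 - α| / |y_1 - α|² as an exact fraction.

7/29

y_1 - α = 18/7 - 2 = 4/7, so |y_1 - α| = 4/7.
y_2 - α = 422/203 - 2 = 16/203, so |y_2 - α| = 16/203.
|y_1 - α|² = 16/49.
Ratio = (16/203) / (16/49) = 7/29.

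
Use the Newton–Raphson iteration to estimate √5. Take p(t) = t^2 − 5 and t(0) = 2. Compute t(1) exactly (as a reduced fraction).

9/4

p'(t) = 2t.
p(2) = −1, p'(2) = 4, so t(1) = 2 − (−1)/4 = 9/4.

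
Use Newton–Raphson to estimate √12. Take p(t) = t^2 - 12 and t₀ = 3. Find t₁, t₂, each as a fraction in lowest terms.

p'(t) = 2t.
p(3) = -3, p'(3) = 6, so t₁ = 3 - (-3)/6 = 7/2.
p(7/2) = 1/4, p'(7/2) = 7, so t₂ = (7/2) - (1/4)/7 = 97/28.

t₁ = 7/2, t₂ = 97/28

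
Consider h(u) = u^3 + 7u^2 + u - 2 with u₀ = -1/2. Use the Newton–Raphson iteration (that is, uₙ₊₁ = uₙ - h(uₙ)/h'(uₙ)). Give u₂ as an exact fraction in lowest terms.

-122/189

h'(u) = 3u^2 + 14u + 1.
h(-1/2) = -7/8, h'(-1/2) = -21/4, so u₁ = (-1/2) - (-7/8)/(-21/4) = -2/3.
h(-2/3) = 4/27, h'(-2/3) = -7, so u₂ = (-2/3) - (4/27)/(-7) = -122/189.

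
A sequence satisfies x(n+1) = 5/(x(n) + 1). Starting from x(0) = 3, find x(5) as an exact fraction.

x(1) = 5/(3 + 1) = 5/4.
x(2) = 5/(5/4 + 1) = 20/9.
x(3) = 5/(20/9 + 1) = 45/29.
x(4) = 5/(45/29 + 1) = 145/74.
x(5) = 5/(145/74 + 1) = 370/219.

370/219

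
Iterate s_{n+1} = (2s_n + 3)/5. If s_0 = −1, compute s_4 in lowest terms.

593/625

s_1 = (2·(−1) + 3)/5 = 1/5.
s_2 = (2·(1/5) + 3)/5 = 17/25.
s_3 = (2·(17/25) + 3)/5 = 109/125.
s_4 = (2·(109/125) + 3)/5 = 593/625.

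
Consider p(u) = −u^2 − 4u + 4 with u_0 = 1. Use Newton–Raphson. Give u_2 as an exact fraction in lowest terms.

169/204

p'(u) = −2u − 4.
p(1) = −1, p'(1) = −6, so u_1 = 1 − (−1)/(−6) = 5/6.
p(5/6) = −1/36, p'(5/6) = −17/3, so u_2 = (5/6) − (−1/36)/(−17/3) = 169/204.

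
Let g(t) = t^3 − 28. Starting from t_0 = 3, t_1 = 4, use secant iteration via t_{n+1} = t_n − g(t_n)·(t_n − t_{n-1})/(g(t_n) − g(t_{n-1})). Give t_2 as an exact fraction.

112/37

g(3) = −1, g(4) = 36. t_2 = 4 − 36·(4 − 3)/(36 − (−1)) = 112/37.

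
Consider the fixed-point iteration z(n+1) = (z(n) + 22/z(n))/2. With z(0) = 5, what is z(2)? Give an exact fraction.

4409/940

z(1) = (5 + 22/5)/2 = 47/10.
z(2) = (47/10 + 22/(47/10))/2 = 4409/940.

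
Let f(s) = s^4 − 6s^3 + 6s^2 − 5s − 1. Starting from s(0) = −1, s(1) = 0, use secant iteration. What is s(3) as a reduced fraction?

−5832/31213

f(−1) = 17, f(0) = −1. s(2) = 0 − (−1)·(0 − (−1))/((−1) − 17) = −1/18.
f(0) = −1, f(−1/18) = −73763/104976. s(3) = (−1/18) − (−73763/104976)·((−1/18) − 0)/((−73763/104976) − (−1)) = −5832/31213.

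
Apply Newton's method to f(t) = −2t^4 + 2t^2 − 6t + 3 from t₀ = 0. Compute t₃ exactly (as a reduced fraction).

f'(t) = −8t^3 + 4t − 6.
f(0) = 3, f'(0) = −6, so t₁ = 0 − 3/(−6) = 1/2.
f(1/2) = 3/8, f'(1/2) = −5, so t₂ = (1/2) − (3/8)/(−5) = 23/40.
f(23/40) = −9441/1280000, f'(23/40) = −41767/8000, so t₃ = (23/40) − (−9441/1280000)/(−41767/8000) = 3833123/6682720.

3833123/6682720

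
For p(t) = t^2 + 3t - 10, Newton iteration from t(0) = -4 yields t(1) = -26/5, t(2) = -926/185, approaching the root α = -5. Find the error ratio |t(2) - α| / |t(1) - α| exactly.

1/37

t(1) - α = -26/5 - (-5) = -26/5 + 5 = -1/5, so |t(1) - α| = 1/5.
t(2) - α = -926/185 - (-5) = -926/185 + 5 = -1/185, so |t(2) - α| = 1/185.
Ratio = (1/185) / (1/5) = 1/37.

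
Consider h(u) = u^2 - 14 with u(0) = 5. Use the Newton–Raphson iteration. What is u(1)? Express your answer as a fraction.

h'(u) = 2u.
h(5) = 11, h'(5) = 10, so u(1) = 5 - 11/10 = 39/10.

39/10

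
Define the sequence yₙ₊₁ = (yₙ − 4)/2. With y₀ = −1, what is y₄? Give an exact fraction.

−61/16

y₁ = ((−1) − 4)/2 = −5/2.
y₂ = ((−5/2) − 4)/2 = −13/4.
y₃ = ((−13/4) − 4)/2 = −29/8.
y₄ = ((−29/8) − 4)/2 = −61/16.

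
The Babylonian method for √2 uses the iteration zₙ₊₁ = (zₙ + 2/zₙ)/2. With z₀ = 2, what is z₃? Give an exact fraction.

577/408

z₁ = (2 + 2/2)/2 = 3/2.
z₂ = (3/2 + 2/(3/2))/2 = 17/12.
z₃ = (17/12 + 2/(17/12))/2 = 577/408.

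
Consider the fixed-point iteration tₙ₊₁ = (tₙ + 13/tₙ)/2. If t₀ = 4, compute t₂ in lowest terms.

1673/464

t₁ = (4 + 13/4)/2 = 29/8.
t₂ = (29/8 + 13/(29/8))/2 = 1673/464.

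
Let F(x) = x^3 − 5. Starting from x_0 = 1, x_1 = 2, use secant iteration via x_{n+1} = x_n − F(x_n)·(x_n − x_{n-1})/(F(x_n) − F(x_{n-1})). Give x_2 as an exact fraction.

11/7

F(1) = −4, F(2) = 3. x_2 = 2 − 3·(2 − 1)/(3 − (−4)) = 11/7.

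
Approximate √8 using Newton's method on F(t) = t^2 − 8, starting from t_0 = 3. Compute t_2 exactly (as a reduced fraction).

577/204

F'(t) = 2t.
F(3) = 1, F'(3) = 6, so t_1 = 3 − 1/6 = 17/6.
F(17/6) = 1/36, F'(17/6) = 17/3, so t_2 = (17/6) − (1/36)/(17/3) = 577/204.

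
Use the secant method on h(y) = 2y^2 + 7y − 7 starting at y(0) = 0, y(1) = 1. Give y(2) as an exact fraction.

7/9

h(0) = −7, h(1) = 2. y(2) = 1 − 2·(1 − 0)/(2 − (−7)) = 7/9.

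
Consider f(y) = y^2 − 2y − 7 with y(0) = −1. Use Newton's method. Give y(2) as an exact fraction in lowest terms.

−11/6

f'(y) = 2y − 2.
f(−1) = −4, f'(−1) = −4, so y(1) = (−1) − (−4)/(−4) = −2.
f(−2) = 1, f'(−2) = −6, so y(2) = (−2) − 1/(−6) = −11/6.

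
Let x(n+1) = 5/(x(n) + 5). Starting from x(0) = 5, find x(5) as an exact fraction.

x(1) = 5/(5 + 5) = 1/2.
x(2) = 5/(1/2 + 5) = 10/11.
x(3) = 5/(10/11 + 5) = 11/13.
x(4) = 5/(11/13 + 5) = 65/76.
x(5) = 5/(65/76 + 5) = 76/89.

76/89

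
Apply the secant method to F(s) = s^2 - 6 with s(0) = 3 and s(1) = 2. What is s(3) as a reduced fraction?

F(3) = 3, F(2) = -2. s(2) = 2 - (-2)·(2 - 3)/((-2) - 3) = 12/5.
F(2) = -2, F(12/5) = -6/25. s(3) = (12/5) - (-6/25)·((12/5) - 2)/((-6/25) - (-2)) = 27/11.

27/11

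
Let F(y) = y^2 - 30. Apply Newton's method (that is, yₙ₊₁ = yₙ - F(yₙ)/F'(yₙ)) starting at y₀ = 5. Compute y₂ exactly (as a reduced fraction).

241/44

F'(y) = 2y.
F(5) = -5, F'(5) = 10, so y₁ = 5 - (-5)/10 = 11/2.
F(11/2) = 1/4, F'(11/2) = 11, so y₂ = (11/2) - (1/4)/11 = 241/44.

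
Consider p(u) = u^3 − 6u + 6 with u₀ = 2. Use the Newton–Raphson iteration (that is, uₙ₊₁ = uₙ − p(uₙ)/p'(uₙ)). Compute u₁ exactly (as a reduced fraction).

p'(u) = 3u^2 − 6.
p(2) = 2, p'(2) = 6, so u₁ = 2 − 2/6 = 5/3.

5/3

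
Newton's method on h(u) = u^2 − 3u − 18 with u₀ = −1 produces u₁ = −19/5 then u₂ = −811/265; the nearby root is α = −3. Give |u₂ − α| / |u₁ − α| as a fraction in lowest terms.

4/53

u₁ − α = −19/5 − (−3) = −19/5 + 3 = −4/5, so |u₁ − α| = 4/5.
u₂ − α = −811/265 − (−3) = −811/265 + 3 = −16/265, so |u₂ − α| = 16/265.
Ratio = (16/265) / (4/5) = 4/53.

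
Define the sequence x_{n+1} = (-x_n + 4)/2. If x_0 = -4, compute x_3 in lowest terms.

x_1 = (-(-4) + 4)/2 = 4.
x_2 = (-4 + 4)/2 = 0.
x_3 = (-0 + 4)/2 = 2.

2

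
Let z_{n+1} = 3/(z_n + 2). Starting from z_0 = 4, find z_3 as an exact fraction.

z_1 = 3/(4 + 2) = 1/2.
z_2 = 3/(1/2 + 2) = 6/5.
z_3 = 3/(6/5 + 2) = 15/16.

15/16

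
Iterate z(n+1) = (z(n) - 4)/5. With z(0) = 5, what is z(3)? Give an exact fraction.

z(1) = (5 - 4)/5 = 1/5.
z(2) = ((1/5) - 4)/5 = -19/25.
z(3) = ((-19/25) - 4)/5 = -119/125.

-119/125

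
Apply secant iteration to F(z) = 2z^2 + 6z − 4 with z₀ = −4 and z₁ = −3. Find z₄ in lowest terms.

F(−4) = 4, F(−3) = −4. z₂ = (−3) − (−4)·((−3) − (−4))/((−4) − 4) = −7/2.
F(−3) = −4, F(−7/2) = −1/2. z₃ = (−7/2) − (−1/2)·((−7/2) − (−3))/((−1/2) − (−4)) = −25/7.
F(−7/2) = −1/2, F(−25/7) = 4/49. z₄ = (−25/7) − (4/49)·((−25/7) − (−7/2))/((4/49) − (−1/2)) = −203/57.

−203/57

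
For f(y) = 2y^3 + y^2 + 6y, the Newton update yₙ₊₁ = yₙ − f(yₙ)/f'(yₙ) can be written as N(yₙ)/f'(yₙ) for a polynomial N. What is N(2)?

f'(y) = 6y^2 + 2y + 6.
N(y) = y·f'(y) − f(y) = y·(6y^2 + 2y + 6) − (2y^3 + y^2 + 6y) = 4y^3 + y^2.
N(2) = 36.

36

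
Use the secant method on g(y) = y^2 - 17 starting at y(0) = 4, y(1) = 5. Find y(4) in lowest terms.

6263/1519

g(4) = -1, g(5) = 8. y(2) = 5 - 8·(5 - 4)/(8 - (-1)) = 37/9.
g(5) = 8, g(37/9) = -8/81. y(3) = (37/9) - (-8/81)·((37/9) - 5)/((-8/81) - 8) = 169/41.
g(37/9) = -8/81, g(169/41) = -16/1681. y(4) = (169/41) - (-16/1681)·((169/41) - (37/9))/((-16/1681) - (-8/81)) = 6263/1519.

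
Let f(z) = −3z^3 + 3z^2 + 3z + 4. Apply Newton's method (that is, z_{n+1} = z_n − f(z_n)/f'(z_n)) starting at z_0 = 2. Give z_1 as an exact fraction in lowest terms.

40/21

f'(z) = −9z^2 + 6z + 3.
f(2) = −2, f'(2) = −21, so z_1 = 2 − (−2)/(−21) = 40/21.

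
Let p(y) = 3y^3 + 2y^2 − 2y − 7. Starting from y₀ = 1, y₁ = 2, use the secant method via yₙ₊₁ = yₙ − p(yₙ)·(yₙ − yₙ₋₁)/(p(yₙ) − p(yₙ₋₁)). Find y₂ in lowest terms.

29/25

p(1) = −4, p(2) = 21. y₂ = 2 − 21·(2 − 1)/(21 − (−4)) = 29/25.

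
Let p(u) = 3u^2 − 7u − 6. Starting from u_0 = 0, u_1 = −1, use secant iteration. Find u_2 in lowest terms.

p(0) = −6, p(−1) = 4. u_2 = (−1) − 4·((−1) − 0)/(4 − (−6)) = −3/5.

−3/5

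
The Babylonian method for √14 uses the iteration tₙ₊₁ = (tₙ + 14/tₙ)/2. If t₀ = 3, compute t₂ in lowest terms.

t₁ = (3 + 14/3)/2 = 23/6.
t₂ = (23/6 + 14/(23/6))/2 = 1033/276.

1033/276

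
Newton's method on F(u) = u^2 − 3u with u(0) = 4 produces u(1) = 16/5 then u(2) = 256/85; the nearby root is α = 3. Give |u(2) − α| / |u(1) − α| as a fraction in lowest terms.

u(1) − α = 16/5 − 3 = 1/5, so |u(1) − α| = 1/5.
u(2) − α = 256/85 − 3 = 1/85, so |u(2) − α| = 1/85.
Ratio = (1/85) / (1/5) = 1/17.

1/17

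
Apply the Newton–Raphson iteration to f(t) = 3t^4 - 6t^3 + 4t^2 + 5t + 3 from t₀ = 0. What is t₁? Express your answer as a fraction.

f'(t) = 12t^3 - 18t^2 + 8t + 5.
f(0) = 3, f'(0) = 5, so t₁ = 0 - 3/5 = -3/5.

-3/5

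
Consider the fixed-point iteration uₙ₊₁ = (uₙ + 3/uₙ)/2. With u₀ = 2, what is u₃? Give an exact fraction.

u₁ = (2 + 3/2)/2 = 7/4.
u₂ = (7/4 + 3/(7/4))/2 = 97/56.
u₃ = (97/56 + 3/(97/56))/2 = 18817/10864.

18817/10864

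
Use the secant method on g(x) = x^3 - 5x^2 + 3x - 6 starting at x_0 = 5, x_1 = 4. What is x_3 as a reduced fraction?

g(5) = 9, g(4) = -10. x_2 = 4 - (-10)·(4 - 5)/((-10) - 9) = 86/19.
g(4) = -10, g(86/19) = -14580/6859. x_3 = (86/19) - (-14580/6859)·((86/19) - 4)/((-14580/6859) - (-10)) = 25214/5401.

25214/5401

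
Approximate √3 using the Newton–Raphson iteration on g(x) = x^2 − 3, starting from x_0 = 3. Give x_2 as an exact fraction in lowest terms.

7/4

g'(x) = 2x.
g(3) = 6, g'(3) = 6, so x_1 = 3 − 6/6 = 2.
g(2) = 1, g'(2) = 4, so x_2 = 2 − 1/4 = 7/4.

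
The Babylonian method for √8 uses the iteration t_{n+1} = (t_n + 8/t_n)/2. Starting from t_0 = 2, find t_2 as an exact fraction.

t_1 = (2 + 8/2)/2 = 3.
t_2 = (3 + 8/3)/2 = 17/6.

17/6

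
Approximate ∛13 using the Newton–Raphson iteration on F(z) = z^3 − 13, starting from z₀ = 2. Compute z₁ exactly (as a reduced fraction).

29/12

F'(z) = 3z^2.
F(2) = −5, F'(2) = 12, so z₁ = 2 − (−5)/12 = 29/12.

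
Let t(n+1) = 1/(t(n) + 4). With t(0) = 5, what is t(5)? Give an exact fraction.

t(1) = 1/(5 + 4) = 1/9.
t(2) = 1/(1/9 + 4) = 9/37.
t(3) = 1/(9/37 + 4) = 37/157.
t(4) = 1/(37/157 + 4) = 157/665.
t(5) = 1/(157/665 + 4) = 665/2817.

665/2817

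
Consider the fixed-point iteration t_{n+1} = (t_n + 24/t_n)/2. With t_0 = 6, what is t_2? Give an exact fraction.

t_1 = (6 + 24/6)/2 = 5.
t_2 = (5 + 24/5)/2 = 49/10.

49/10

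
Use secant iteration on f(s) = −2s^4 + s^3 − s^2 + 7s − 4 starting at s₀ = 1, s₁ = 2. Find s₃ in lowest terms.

f(1) = 1, f(2) = −18. s₂ = 2 − (−18)·(2 − 1)/((−18) − 1) = 20/19.
f(2) = −18, f(20/19) = 126576/130321. s₃ = (20/19) − (126576/130321)·((20/19) − 2)/((126576/130321) − (−18)) = 151244/137353.

151244/137353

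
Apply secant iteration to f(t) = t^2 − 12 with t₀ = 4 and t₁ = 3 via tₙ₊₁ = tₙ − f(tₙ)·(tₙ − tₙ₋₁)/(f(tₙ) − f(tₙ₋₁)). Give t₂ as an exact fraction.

f(4) = 4, f(3) = −3. t₂ = 3 − (−3)·(3 − 4)/((−3) − 4) = 24/7.

24/7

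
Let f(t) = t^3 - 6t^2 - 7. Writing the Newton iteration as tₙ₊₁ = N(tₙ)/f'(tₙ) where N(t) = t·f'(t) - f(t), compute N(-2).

-33

f'(t) = 3t^2 - 12t.
N(t) = t·f'(t) - f(t) = t·(3t^2 - 12t) - (t^3 - 6t^2 - 7) = 2t^3 - 6t^2 + 7.
N(-2) = -33.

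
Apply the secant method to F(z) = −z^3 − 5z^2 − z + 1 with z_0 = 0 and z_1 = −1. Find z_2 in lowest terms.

−1/3

F(0) = 1, F(−1) = −2. z_2 = (−1) − (−2)·((−1) − 0)/((−2) − 1) = −1/3.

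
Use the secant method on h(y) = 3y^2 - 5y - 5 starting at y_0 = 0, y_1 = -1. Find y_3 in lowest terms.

h(0) = -5, h(-1) = 3. y_2 = (-1) - 3·((-1) - 0)/(3 - (-5)) = -5/8.
h(-1) = 3, h(-5/8) = -45/64. y_3 = (-5/8) - (-45/64)·((-5/8) - (-1))/((-45/64) - 3) = -55/79.

-55/79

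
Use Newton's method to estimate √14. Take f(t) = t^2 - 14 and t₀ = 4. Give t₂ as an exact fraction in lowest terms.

f'(t) = 2t.
f(4) = 2, f'(4) = 8, so t₁ = 4 - 2/8 = 15/4.
f(15/4) = 1/16, f'(15/4) = 15/2, so t₂ = (15/4) - (1/16)/(15/2) = 449/120.

449/120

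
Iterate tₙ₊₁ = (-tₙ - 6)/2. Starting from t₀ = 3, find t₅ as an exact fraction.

-69/32

t₁ = (-3 - 6)/2 = -9/2.
t₂ = (-(-9/2) - 6)/2 = -3/4.
t₃ = (-(-3/4) - 6)/2 = -21/8.
t₄ = (-(-21/8) - 6)/2 = -27/16.
t₅ = (-(-27/16) - 6)/2 = -69/32.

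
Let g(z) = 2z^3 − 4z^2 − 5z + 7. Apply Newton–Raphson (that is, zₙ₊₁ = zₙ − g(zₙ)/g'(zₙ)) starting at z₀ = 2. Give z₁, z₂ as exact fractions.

z₁ = 3, z₂ = 13/5

g'(z) = 6z^2 − 8z − 5.
g(2) = −3, g'(2) = 3, so z₁ = 2 − (−3)/3 = 3.
g(3) = 10, g'(3) = 25, so z₂ = 3 − 10/25 = 13/5.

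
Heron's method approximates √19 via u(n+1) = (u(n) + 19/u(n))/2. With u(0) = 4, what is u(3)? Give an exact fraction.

u(1) = (4 + 19/4)/2 = 35/8.
u(2) = (35/8 + 19/(35/8))/2 = 2441/560.
u(3) = (2441/560 + 19/(2441/560))/2 = 11916881/2733920.

11916881/2733920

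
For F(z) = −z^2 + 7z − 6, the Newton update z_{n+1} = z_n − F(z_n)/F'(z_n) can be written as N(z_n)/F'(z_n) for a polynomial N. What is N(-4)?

F'(z) = −2z + 7.
N(z) = z·F'(z) − F(z) = z·(−2z + 7) − (−z^2 + 7z − 6) = −z^2 + 6.
N(-4) = −10.

−10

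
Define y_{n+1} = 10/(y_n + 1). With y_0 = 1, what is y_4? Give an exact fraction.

y_1 = 10/(1 + 1) = 5.
y_2 = 10/(5 + 1) = 5/3.
y_3 = 10/(5/3 + 1) = 15/4.
y_4 = 10/(15/4 + 1) = 40/19.

40/19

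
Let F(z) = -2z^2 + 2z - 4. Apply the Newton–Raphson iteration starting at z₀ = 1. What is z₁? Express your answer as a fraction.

-1

F'(z) = -4z + 2.
F(1) = -4, F'(1) = -2, so z₁ = 1 - (-4)/(-2) = -1.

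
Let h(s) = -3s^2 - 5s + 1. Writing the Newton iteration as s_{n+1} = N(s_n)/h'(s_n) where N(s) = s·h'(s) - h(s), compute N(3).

-28

h'(s) = -6s - 5.
N(s) = s·h'(s) - h(s) = s·(-6s - 5) - (-3s^2 - 5s + 1) = -3s^2 - 1.
N(3) = -28.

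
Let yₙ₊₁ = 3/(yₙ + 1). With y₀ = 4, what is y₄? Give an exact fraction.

y₁ = 3/(4 + 1) = 3/5.
y₂ = 3/(3/5 + 1) = 15/8.
y₃ = 3/(15/8 + 1) = 24/23.
y₄ = 3/(24/23 + 1) = 69/47.

69/47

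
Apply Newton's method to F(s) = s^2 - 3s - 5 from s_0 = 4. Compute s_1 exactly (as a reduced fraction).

21/5

F'(s) = 2s - 3.
F(4) = -1, F'(4) = 5, so s_1 = 4 - (-1)/5 = 21/5.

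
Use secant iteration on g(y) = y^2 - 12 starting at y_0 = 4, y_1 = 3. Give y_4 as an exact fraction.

g(4) = 4, g(3) = -3. y_2 = 3 - (-3)·(3 - 4)/((-3) - 4) = 24/7.
g(3) = -3, g(24/7) = -12/49. y_3 = (24/7) - (-12/49)·((24/7) - 3)/((-12/49) - (-3)) = 52/15.
g(24/7) = -12/49, g(52/15) = 4/225. y_4 = (52/15) - (4/225)·((52/15) - (24/7))/((4/225) - (-12/49)) = 627/181.

627/181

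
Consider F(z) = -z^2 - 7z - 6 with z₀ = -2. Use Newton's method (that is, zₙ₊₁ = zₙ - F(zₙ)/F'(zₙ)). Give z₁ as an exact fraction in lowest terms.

F'(z) = -2z - 7.
F(-2) = 4, F'(-2) = -3, so z₁ = (-2) - 4/(-3) = -2/3.

-2/3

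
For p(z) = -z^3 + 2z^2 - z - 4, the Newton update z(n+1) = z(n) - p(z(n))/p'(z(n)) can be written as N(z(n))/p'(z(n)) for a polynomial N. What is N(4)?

-92

p'(z) = -3z^2 + 4z - 1.
N(z) = z·p'(z) - p(z) = z·(-3z^2 + 4z - 1) - (-z^3 + 2z^2 - z - 4) = -2z^3 + 2z^2 + 4.
N(4) = -92.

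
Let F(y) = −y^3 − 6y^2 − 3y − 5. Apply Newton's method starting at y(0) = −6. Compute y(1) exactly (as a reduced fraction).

F'(y) = −3y^2 − 12y − 3.
F(−6) = 13, F'(−6) = −39, so y(1) = (−6) − 13/(−39) = −17/3.

−17/3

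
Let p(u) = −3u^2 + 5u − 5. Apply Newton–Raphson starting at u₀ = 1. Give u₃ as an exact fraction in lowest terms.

1298/2159

p'(u) = −6u + 5.
p(1) = −3, p'(1) = −1, so u₁ = 1 − (−3)/(−1) = −2.
p(−2) = −27, p'(−2) = 17, so u₂ = (−2) − (−27)/17 = −7/17.
p(−7/17) = −2187/289, p'(−7/17) = 127/17, so u₃ = (−7/17) − (−2187/289)/(127/17) = 1298/2159.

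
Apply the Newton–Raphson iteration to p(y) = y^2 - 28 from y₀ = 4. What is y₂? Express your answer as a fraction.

233/44

p'(y) = 2y.
p(4) = -12, p'(4) = 8, so y₁ = 4 - (-12)/8 = 11/2.
p(11/2) = 9/4, p'(11/2) = 11, so y₂ = (11/2) - (9/4)/11 = 233/44.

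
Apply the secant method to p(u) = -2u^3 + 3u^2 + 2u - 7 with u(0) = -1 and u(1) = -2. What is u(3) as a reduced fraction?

p(-1) = -4, p(-2) = 17. u(2) = (-2) - 17·((-2) - (-1))/(17 - (-4)) = -25/21.
p(-2) = 17, p(-25/21) = -16252/9261. u(3) = (-25/21) - (-16252/9261)·((-25/21) - (-2))/((-16252/9261) - 17) = -761/601.

-761/601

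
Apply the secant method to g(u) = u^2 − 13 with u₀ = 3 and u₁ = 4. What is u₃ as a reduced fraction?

191/53

g(3) = −4, g(4) = 3. u₂ = 4 − 3·(4 − 3)/(3 − (−4)) = 25/7.
g(4) = 3, g(25/7) = −12/49. u₃ = (25/7) − (−12/49)·((25/7) − 4)/((−12/49) − 3) = 191/53.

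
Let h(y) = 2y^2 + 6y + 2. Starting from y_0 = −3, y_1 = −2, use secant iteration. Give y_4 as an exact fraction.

−34/13

h(−3) = 2, h(−2) = −2. y_2 = (−2) − (−2)·((−2) − (−3))/((−2) − 2) = −5/2.
h(−2) = −2, h(−5/2) = −1/2. y_3 = (−5/2) − (−1/2)·((−5/2) − (−2))/((−1/2) − (−2)) = −8/3.
h(−5/2) = −1/2, h(−8/3) = 2/9. y_4 = (−8/3) − (2/9)·((−8/3) − (−5/2))/((2/9) − (−1/2)) = −34/13.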